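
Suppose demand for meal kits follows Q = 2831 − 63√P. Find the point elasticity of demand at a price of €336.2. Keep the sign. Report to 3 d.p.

At P = 336.2, Q = 1675.847.
dQ/dP = −63/(2√P) = -1.718.
ε = (dQ/dP)(P/Q) = (-1.718)(336.2/1675.847).
|ε| < 1, so demand is inelastic at this price.

-0.345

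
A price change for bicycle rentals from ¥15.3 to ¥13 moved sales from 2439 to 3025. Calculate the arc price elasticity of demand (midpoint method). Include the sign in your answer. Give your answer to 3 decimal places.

-1.320

ΔQ = 3025 − 2439 = 586; ΔP = 13 − 15.3 = -2.3.
Midpoints: P̄ = 14.15, Q̄ = 2732.0.
ε = (ΔQ/ΔP)(P̄/Q̄) = (586/-2.3)(14.15/2732.0).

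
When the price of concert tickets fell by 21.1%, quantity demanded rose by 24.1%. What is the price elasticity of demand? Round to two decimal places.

ε = %ΔQ / %ΔP = (24.1)/(-21.1) = -1.142.

-1.14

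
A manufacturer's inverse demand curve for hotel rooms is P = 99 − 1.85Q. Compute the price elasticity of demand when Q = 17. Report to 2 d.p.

At Q = 17, P = 99 − 1.85(17) = 67.55.
dP/dQ = −1.85, so dQ/dP = 1/(−1.85) = -0.541.
ε = (dQ/dP)(P/Q) = (-0.541)(67.55/17).

-2.15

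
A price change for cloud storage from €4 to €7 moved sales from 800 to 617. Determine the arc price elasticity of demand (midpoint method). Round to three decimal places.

ΔQ = 617 − 800 = -183; ΔP = 7 − 4 = 3.
Midpoints: P̄ = 5.50, Q̄ = 708.5.
ε = (ΔQ/ΔP)(P̄/Q̄) = (-183/3)(5.50/708.5).

-0.474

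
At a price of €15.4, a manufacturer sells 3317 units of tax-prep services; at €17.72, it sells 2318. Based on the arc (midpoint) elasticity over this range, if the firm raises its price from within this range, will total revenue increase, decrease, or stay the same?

Arc ε = (-999/2.32)(16.56/2817.5) ≈ -2.531.
|ε| = 2.53 > 1, so demand is elastic. A price rise therefore reduces total revenue.

decrease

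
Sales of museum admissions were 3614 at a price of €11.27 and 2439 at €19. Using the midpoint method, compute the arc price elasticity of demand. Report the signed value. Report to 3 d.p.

ΔQ = 2439 − 3614 = -1175; ΔP = 19 − 11.27 = 7.73.
Midpoints: P̄ = 15.13, Q̄ = 3026.5.
ε = (ΔQ/ΔP)(P̄/Q̄) = (-1175/7.73)(15.13/3026.5).

-0.760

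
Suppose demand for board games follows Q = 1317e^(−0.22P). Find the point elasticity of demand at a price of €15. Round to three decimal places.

At P = 15, Q = 48.575.
dQ/dP = −0.22·1317e^(−0.22P) = −0.22Q = -10.687.
ε = (dQ/dP)(P/Q) = (-10.687)(15/48.575).

-3.300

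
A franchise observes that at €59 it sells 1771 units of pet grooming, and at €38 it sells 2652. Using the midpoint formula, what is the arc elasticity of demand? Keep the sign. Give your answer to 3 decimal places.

-0.920

ΔQ = 2652 − 1771 = 881; ΔP = 38 − 59 = -21.
Midpoints: P̄ = 48.50, Q̄ = 2211.5.
ε = (ΔQ/ΔP)(P̄/Q̄) = (881/-21)(48.50/2211.5).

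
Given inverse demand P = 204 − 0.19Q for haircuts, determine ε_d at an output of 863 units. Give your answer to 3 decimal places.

At Q = 863, P = 204 − 0.19(863) = 40.03.
dP/dQ = −0.19, so dQ/dP = 1/(−0.19) = -5.263.
ε = (dQ/dP)(P/Q) = (-5.263)(40.03/863).

-0.244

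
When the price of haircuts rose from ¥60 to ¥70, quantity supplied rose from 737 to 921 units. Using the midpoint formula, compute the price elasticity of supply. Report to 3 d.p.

1.443

ΔQ = 921 − 737 = 184; ΔP = 70 − 60 = 10.
Midpoints: P̄ = 65.00, Q̄ = 829.0.
ε_s = (ΔQ/ΔP)(P̄/Q̄) = (184/10)(65.00/829.0).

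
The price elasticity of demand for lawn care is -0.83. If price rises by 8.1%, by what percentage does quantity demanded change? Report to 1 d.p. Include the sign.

%ΔQ ≈ ε × %ΔP = (-0.83)(8.1%) = -6.72%.

-6.7%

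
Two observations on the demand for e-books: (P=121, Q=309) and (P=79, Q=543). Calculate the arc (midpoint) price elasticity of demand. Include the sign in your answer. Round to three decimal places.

ΔQ = 543 − 309 = 234; ΔP = 79 − 121 = -42.
Midpoints: P̄ = 100.00, Q̄ = 426.0.
ε = (ΔQ/ΔP)(P̄/Q̄) = (234/-42)(100.00/426.0).

-1.308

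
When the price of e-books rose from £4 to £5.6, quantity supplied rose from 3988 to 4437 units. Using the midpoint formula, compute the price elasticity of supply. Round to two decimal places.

0.32

ΔQ = 4437 − 3988 = 449; ΔP = 5.6 − 4 = 1.6.
Midpoints: P̄ = 4.80, Q̄ = 4212.5.
ε_s = (ΔQ/ΔP)(P̄/Q̄) = (449/1.6)(4.80/4212.5).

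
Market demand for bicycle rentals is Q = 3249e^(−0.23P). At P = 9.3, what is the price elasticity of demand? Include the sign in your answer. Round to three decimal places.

-2.139

At P = 9.3, Q = 382.643.
dQ/dP = −0.23·3249e^(−0.23P) = −0.23Q = -88.008.
ε = (dQ/dP)(P/Q) = (-88.008)(9.3/382.643).
|ε| > 1, so demand is elastic at this price.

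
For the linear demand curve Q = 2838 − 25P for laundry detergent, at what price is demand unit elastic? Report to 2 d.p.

For linear demand Q = a − bP, ε = −bP/(a − bP). |ε| = 1 when bP = a − bP, i.e. P = a/(2b).
P = 2838/(2·25) = 2838/50 = 56.7600.

56.76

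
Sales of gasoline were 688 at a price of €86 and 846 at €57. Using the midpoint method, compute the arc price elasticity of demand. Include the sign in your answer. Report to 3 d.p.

ΔQ = 846 − 688 = 158; ΔP = 57 − 86 = -29.
Midpoints: P̄ = 71.50, Q̄ = 767.0.
ε = (ΔQ/ΔP)(P̄/Q̄) = (158/-29)(71.50/767.0).

-0.508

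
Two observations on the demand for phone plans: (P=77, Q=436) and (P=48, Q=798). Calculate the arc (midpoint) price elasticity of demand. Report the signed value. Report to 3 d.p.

ΔQ = 798 − 436 = 362; ΔP = 48 − 77 = -29.
Midpoints: P̄ = 62.50, Q̄ = 617.0.
ε = (ΔQ/ΔP)(P̄/Q̄) = (362/-29)(62.50/617.0).

-1.264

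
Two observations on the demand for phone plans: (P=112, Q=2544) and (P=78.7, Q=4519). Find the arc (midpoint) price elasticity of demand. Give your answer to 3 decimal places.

ΔQ = 4519 − 2544 = 1975; ΔP = 78.7 − 112 = -33.3.
Midpoints: P̄ = 95.35, Q̄ = 3531.5.
ε = (ΔQ/ΔP)(P̄/Q̄) = (1975/-33.3)(95.35/3531.5).

-1.601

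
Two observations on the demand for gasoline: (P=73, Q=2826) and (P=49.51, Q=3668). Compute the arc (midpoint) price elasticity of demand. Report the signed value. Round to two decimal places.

-0.68

ΔQ = 3668 − 2826 = 842; ΔP = 49.51 − 73 = -23.49.
Midpoints: P̄ = 61.25, Q̄ = 3247.0.
ε = (ΔQ/ΔP)(P̄/Q̄) = (842/-23.49)(61.25/3247.0).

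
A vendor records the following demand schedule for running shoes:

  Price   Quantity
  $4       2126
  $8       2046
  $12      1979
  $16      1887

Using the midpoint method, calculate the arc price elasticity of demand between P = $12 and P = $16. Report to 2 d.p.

-0.17

At P = 12, Q = 1979; at P = 16, Q = 1887.
ΔQ = -92, ΔP = 4. Midpoints: P̄ = 14.00, Q̄ = 1933.0.
ε = (ΔQ/ΔP)(P̄/Q̄) = (-92/4)(14.00/1933.0).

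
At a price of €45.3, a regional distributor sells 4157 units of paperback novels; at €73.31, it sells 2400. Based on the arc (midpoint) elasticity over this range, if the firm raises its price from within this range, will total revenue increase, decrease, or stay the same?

decrease

Arc ε = (-1757/28.01)(59.30/3278.5) ≈ -1.135.
|ε| = 1.13 > 1, so demand is elastic. A price rise therefore reduces total revenue.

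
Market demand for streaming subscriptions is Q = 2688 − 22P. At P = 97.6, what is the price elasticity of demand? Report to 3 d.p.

At P = 97.6, Q = 540.800.
dQ/dP = −22.
ε = (dQ/dP)(P/Q) = (-22)(97.6/540.800).
|ε| > 1, so demand is elastic at this price.

-3.970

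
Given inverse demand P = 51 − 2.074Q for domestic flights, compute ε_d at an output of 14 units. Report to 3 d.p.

-0.756

At Q = 14, P = 51 − 2.074(14) = 21.96.
dP/dQ = −2.074, so dQ/dP = 1/(−2.074) = -0.482.
ε = (dQ/dP)(P/Q) = (-0.482)(21.96/14).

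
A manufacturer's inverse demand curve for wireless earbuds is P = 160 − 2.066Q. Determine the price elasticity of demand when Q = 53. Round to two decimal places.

-0.46

At Q = 53, P = 160 − 2.066(53) = 50.50.
dP/dQ = −2.066, so dQ/dP = 1/(−2.066) = -0.484.
ε = (dQ/dP)(P/Q) = (-0.484)(50.50/53).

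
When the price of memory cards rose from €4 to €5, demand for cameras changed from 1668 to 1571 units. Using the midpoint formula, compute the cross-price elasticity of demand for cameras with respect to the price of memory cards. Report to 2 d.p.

-0.27

ΔQ_x = 1571 − 1668 = -97; ΔP_y = 5 − 4 = 1.
Midpoints: P̄_y = 4.50, Q̄_x = 1619.5.
ε_xy = (ΔQ_x/ΔP_y)(P̄_y/Q̄_x) = (-97/1)(4.50/1619.5).
ε_xy < 0, so the goods are complements.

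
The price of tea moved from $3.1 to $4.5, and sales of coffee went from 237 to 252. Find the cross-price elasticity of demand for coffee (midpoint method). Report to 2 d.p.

0.17

ΔQ_x = 252 − 237 = 15; ΔP_y = 4.5 − 3.1 = 1.4.
Midpoints: P̄_y = 3.80, Q̄_x = 244.5.
ε_xy = (ΔQ_x/ΔP_y)(P̄_y/Q̄_x) = (15/1.4)(3.80/244.5).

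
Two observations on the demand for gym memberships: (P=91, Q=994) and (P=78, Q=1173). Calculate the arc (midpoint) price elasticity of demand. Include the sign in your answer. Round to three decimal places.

ΔQ = 1173 − 994 = 179; ΔP = 78 − 91 = -13.
Midpoints: P̄ = 84.50, Q̄ = 1083.5.
ε = (ΔQ/ΔP)(P̄/Q̄) = (179/-13)(84.50/1083.5).

-1.074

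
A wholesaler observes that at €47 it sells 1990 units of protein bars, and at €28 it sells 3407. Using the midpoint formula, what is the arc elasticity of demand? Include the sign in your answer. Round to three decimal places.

ΔQ = 3407 − 1990 = 1417; ΔP = 28 − 47 = -19.
Midpoints: P̄ = 37.50, Q̄ = 2698.5.
ε = (ΔQ/ΔP)(P̄/Q̄) = (1417/-19)(37.50/2698.5).

-1.036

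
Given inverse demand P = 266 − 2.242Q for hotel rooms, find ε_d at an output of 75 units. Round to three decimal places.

At Q = 75, P = 266 − 2.242(75) = 97.85.
dP/dQ = −2.242, so dQ/dP = 1/(−2.242) = -0.446.
ε = (dQ/dP)(P/Q) = (-0.446)(97.85/75).

-0.582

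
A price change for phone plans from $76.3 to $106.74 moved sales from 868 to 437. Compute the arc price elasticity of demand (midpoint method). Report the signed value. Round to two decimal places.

-1.99

ΔQ = 437 − 868 = -431; ΔP = 106.74 − 76.3 = 30.44.
Midpoints: P̄ = 91.52, Q̄ = 652.5.
ε = (ΔQ/ΔP)(P̄/Q̄) = (-431/30.44)(91.52/652.5).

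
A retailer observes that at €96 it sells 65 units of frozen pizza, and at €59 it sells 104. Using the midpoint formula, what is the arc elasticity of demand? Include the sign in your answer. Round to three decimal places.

ΔQ = 104 − 65 = 39; ΔP = 59 − 96 = -37.
Midpoints: P̄ = 77.50, Q̄ = 84.5.
ε = (ΔQ/ΔP)(P̄/Q̄) = (39/-37)(77.50/84.5).

-0.967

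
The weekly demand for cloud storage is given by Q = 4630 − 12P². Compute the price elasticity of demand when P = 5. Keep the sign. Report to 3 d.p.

At P = 5, Q = 4330.
dQ/dP = −24P = -120.
ε = (dQ/dP)(P/Q) = (-120)(5/4330).
|ε| < 1, so demand is inelastic at this price.

-0.139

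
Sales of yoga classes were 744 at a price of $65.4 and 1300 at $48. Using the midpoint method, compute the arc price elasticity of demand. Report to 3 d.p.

ΔQ = 1300 − 744 = 556; ΔP = 48 − 65.4 = -17.4.
Midpoints: P̄ = 56.70, Q̄ = 1022.0.
ε = (ΔQ/ΔP)(P̄/Q̄) = (556/-17.4)(56.70/1022.0).

-1.773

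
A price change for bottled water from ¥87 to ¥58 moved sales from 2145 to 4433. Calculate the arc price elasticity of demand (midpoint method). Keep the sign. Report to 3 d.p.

ΔQ = 4433 − 2145 = 2288; ΔP = 58 − 87 = -29.
Midpoints: P̄ = 72.50, Q̄ = 3289.0.
ε = (ΔQ/ΔP)(P̄/Q̄) = (2288/-29)(72.50/3289.0).

-1.739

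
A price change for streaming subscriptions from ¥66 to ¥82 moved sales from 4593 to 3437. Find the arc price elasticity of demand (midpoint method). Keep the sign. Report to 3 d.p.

-1.332

ΔQ = 3437 − 4593 = -1156; ΔP = 82 − 66 = 16.
Midpoints: P̄ = 74.00, Q̄ = 4015.0.
ε = (ΔQ/ΔP)(P̄/Q̄) = (-1156/16)(74.00/4015.0).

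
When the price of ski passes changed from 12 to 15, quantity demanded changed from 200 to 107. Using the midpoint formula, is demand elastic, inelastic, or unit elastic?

elastic

Arc ε ≈ -2.726.
|ε| = 2.73 > 1.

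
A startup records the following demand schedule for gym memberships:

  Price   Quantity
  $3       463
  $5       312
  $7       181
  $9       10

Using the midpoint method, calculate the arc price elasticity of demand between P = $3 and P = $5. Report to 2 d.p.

-0.78

At P = 3, Q = 463; at P = 5, Q = 312.
ΔQ = -151, ΔP = 2. Midpoints: P̄ = 4.00, Q̄ = 387.5.
ε = (ΔQ/ΔP)(P̄/Q̄) = (-151/2)(4.00/387.5).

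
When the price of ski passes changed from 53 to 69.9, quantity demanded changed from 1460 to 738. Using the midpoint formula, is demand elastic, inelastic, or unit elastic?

Arc ε ≈ -2.389.
|ε| = 2.39 > 1.

elastic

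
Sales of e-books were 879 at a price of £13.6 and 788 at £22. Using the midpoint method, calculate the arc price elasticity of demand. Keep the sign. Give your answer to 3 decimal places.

ΔQ = 788 − 879 = -91; ΔP = 22 − 13.6 = 8.4.
Midpoints: P̄ = 17.80, Q̄ = 833.5.
ε = (ΔQ/ΔP)(P̄/Q̄) = (-91/8.4)(17.80/833.5).

-0.231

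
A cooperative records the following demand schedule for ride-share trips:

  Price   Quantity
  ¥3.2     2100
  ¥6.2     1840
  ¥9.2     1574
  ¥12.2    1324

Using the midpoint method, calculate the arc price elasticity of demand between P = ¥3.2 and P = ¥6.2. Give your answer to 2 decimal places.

At P = 3.2, Q = 2100; at P = 6.2, Q = 1840.
ΔQ = -260, ΔP = 3.0. Midpoints: P̄ = 4.70, Q̄ = 1970.0.
ε = (ΔQ/ΔP)(P̄/Q̄) = (-260/3.0)(4.70/1970.0).

-0.21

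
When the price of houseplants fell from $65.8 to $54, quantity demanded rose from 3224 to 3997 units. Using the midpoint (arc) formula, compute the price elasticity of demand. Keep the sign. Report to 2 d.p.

-1.09

ΔQ = 3997 − 3224 = 773; ΔP = 54 − 65.8 = -11.8.
Midpoints: P̄ = 59.90, Q̄ = 3610.5.
ε = (ΔQ/ΔP)(P̄/Q̄) = (773/-11.8)(59.90/3610.5).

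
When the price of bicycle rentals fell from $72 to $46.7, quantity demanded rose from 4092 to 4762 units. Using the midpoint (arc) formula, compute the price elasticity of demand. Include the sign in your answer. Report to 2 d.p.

-0.36

ΔQ = 4762 − 4092 = 670; ΔP = 46.7 − 72 = -25.3.
Midpoints: P̄ = 59.35, Q̄ = 4427.0.
ε = (ΔQ/ΔP)(P̄/Q̄) = (670/-25.3)(59.35/4427.0).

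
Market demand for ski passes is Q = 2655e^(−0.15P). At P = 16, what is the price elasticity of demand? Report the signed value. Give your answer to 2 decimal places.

-2.40

At P = 16, Q = 240.856.
dQ/dP = −0.15·2655e^(−0.15P) = −0.15Q = -36.128.
ε = (dQ/dP)(P/Q) = (-36.128)(16/240.856).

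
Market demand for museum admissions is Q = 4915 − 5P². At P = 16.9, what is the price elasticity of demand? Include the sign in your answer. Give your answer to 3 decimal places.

-0.819

At P = 16.9, Q = 3486.950.
dQ/dP = −10P = -169.
ε = (dQ/dP)(P/Q) = (-169)(16.9/3486.950).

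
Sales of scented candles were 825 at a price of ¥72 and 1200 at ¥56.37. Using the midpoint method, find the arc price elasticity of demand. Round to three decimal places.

-1.521

ΔQ = 1200 − 825 = 375; ΔP = 56.37 − 72 = -15.63.
Midpoints: P̄ = 64.19, Q̄ = 1012.5.
ε = (ΔQ/ΔP)(P̄/Q̄) = (375/-15.63)(64.19/1012.5).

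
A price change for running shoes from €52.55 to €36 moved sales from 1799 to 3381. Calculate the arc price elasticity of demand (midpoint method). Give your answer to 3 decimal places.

-1.634

ΔQ = 3381 − 1799 = 1582; ΔP = 36 − 52.55 = -16.55.
Midpoints: P̄ = 44.27, Q̄ = 2590.0.
ε = (ΔQ/ΔP)(P̄/Q̄) = (1582/-16.55)(44.27/2590.0).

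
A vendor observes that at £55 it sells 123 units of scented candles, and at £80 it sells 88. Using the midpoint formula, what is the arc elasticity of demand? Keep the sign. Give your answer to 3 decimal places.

-0.896

ΔQ = 88 − 123 = -35; ΔP = 80 − 55 = 25.
Midpoints: P̄ = 67.50, Q̄ = 105.5.
ε = (ΔQ/ΔP)(P̄/Q̄) = (-35/25)(67.50/105.5).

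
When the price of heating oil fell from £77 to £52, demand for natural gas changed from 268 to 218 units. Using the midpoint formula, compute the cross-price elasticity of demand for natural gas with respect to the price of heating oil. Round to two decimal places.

0.53

ΔQ_x = 218 − 268 = -50; ΔP_y = 52 − 77 = -25.
Midpoints: P̄_y = 64.50, Q̄_x = 243.0.
ε_xy = (ΔQ_x/ΔP_y)(P̄_y/Q̄_x) = (-50/-25)(64.50/243.0).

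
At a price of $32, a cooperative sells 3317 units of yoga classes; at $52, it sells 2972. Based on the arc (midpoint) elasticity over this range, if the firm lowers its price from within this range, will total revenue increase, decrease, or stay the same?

decrease

Arc ε = (-345/20)(42.00/3144.5) ≈ -0.230.
|ε| = 0.23 < 1, so demand is inelastic. A price cut therefore reduces total revenue.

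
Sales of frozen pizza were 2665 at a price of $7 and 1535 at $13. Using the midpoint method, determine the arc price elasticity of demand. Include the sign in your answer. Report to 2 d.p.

-0.90

ΔQ = 1535 − 2665 = -1130; ΔP = 13 − 7 = 6.
Midpoints: P̄ = 10.00, Q̄ = 2100.0.
ε = (ΔQ/ΔP)(P̄/Q̄) = (-1130/6)(10.00/2100.0).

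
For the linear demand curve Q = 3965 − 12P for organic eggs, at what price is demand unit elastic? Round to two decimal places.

165.21

For linear demand Q = a − bP, ε = −bP/(a − bP). |ε| = 1 when bP = a − bP, i.e. P = a/(2b).
P = 3965/(2·12) = 3965/24 = 165.2083.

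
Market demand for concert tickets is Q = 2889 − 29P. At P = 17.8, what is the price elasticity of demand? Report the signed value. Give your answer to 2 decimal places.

-0.22

At P = 17.8, Q = 2372.800.
dQ/dP = −29.
ε = (dQ/dP)(P/Q) = (-29)(17.8/2372.800).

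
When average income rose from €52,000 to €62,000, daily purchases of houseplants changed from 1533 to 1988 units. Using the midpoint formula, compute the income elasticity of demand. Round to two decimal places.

ΔQ = 455, ΔI = 10000. Midpoints: Ī = 57,000, Q̄ = 1760.5.
ε_I = (ΔQ/ΔI)(Ī/Q̄) = (455/10000)(57000/1760.5).
ε_I > 0, so the good is normal.

1.47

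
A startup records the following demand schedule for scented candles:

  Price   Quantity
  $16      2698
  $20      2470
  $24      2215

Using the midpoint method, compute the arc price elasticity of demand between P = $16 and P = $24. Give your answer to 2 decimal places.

At P = 16, Q = 2698; at P = 24, Q = 2215.
ΔQ = -483, ΔP = 8. Midpoints: P̄ = 20.00, Q̄ = 2456.5.
ε = (ΔQ/ΔP)(P̄/Q̄) = (-483/8)(20.00/2456.5).

-0.49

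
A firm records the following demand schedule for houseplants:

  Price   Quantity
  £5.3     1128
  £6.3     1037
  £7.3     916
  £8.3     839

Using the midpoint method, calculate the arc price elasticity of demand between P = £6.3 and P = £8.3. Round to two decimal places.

At P = 6.3, Q = 1037; at P = 8.3, Q = 839.
ΔQ = -198, ΔP = 2.0. Midpoints: P̄ = 7.30, Q̄ = 938.0.
ε = (ΔQ/ΔP)(P̄/Q̄) = (-198/2.0)(7.30/938.0).

-0.77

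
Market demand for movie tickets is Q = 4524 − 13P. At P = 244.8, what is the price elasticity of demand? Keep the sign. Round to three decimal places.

At P = 244.8, Q = 1341.600.
dQ/dP = −13.
ε = (dQ/dP)(P/Q) = (-13)(244.8/1341.600).
|ε| > 1, so demand is elastic at this price.

-2.372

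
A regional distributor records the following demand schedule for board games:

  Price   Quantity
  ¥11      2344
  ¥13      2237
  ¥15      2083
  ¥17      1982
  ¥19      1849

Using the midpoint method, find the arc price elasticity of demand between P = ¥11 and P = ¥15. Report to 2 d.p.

-0.38

At P = 11, Q = 2344; at P = 15, Q = 2083.
ΔQ = -261, ΔP = 4. Midpoints: P̄ = 13.00, Q̄ = 2213.5.
ε = (ΔQ/ΔP)(P̄/Q̄) = (-261/4)(13.00/2213.5).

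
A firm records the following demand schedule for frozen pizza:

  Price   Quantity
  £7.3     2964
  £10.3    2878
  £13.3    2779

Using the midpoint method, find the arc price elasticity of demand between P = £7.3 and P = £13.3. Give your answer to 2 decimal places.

At P = 7.3, Q = 2964; at P = 13.3, Q = 2779.
ΔQ = -185, ΔP = 6.0. Midpoints: P̄ = 10.30, Q̄ = 2871.5.
ε = (ΔQ/ΔP)(P̄/Q̄) = (-185/6.0)(10.30/2871.5).

-0.11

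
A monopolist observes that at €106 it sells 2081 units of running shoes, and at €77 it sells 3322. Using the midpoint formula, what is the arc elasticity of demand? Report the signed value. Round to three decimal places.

ΔQ = 3322 − 2081 = 1241; ΔP = 77 − 106 = -29.
Midpoints: P̄ = 91.50, Q̄ = 2701.5.
ε = (ΔQ/ΔP)(P̄/Q̄) = (1241/-29)(91.50/2701.5).

-1.449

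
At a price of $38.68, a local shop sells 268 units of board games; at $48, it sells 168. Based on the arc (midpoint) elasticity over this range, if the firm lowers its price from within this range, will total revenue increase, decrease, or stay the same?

Arc ε = (-100/9.32)(43.34/218.0) ≈ -2.133.
|ε| = 2.13 > 1, so demand is elastic. A price cut therefore raises total revenue.

increase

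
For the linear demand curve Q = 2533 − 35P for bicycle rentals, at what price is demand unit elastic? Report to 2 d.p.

For linear demand Q = a − bP, ε = −bP/(a − bP). |ε| = 1 when bP = a − bP, i.e. P = a/(2b).
P = 2533/(2·35) = 2533/70 = 36.1857.

36.19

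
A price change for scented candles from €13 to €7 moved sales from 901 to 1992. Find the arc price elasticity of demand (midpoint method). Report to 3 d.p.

-1.257

ΔQ = 1992 − 901 = 1091; ΔP = 7 − 13 = -6.
Midpoints: P̄ = 10.00, Q̄ = 1446.5.
ε = (ΔQ/ΔP)(P̄/Q̄) = (1091/-6)(10.00/1446.5).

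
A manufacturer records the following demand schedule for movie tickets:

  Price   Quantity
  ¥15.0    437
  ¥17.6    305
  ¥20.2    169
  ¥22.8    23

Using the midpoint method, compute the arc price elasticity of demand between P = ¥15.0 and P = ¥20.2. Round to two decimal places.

-2.99

At P = 15.0, Q = 437; at P = 20.2, Q = 169.
ΔQ = -268, ΔP = 5.2. Midpoints: P̄ = 17.60, Q̄ = 303.0.
ε = (ΔQ/ΔP)(P̄/Q̄) = (-268/5.2)(17.60/303.0).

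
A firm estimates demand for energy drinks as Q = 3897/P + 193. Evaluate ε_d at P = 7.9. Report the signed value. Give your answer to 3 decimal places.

At P = 7.9, Q = 686.291.
dQ/dP = −3897/P² = -62.442.
ε = (dQ/dP)(P/Q) = (-62.442)(7.9/686.291).
|ε| < 1, so demand is inelastic at this price.

-0.719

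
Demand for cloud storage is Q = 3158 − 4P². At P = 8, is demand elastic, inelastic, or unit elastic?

Q = 2902, dQ/dP = -64.
ε = (dQ/dP)(P/Q) ≈ -0.176.
|ε| = 0.18 < 1.

inelastic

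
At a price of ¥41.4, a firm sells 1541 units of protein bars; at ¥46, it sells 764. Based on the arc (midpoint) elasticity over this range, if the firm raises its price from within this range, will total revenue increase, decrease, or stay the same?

decrease

Arc ε = (-777/4.6)(43.70/1152.5) ≈ -6.405.
|ε| = 6.40 > 1, so demand is elastic. A price rise therefore reduces total revenue.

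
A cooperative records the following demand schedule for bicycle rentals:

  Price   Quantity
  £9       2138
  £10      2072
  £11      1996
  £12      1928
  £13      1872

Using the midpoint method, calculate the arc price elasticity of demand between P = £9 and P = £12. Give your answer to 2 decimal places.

At P = 9, Q = 2138; at P = 12, Q = 1928.
ΔQ = -210, ΔP = 3. Midpoints: P̄ = 10.50, Q̄ = 2033.0.
ε = (ΔQ/ΔP)(P̄/Q̄) = (-210/3)(10.50/2033.0).

-0.36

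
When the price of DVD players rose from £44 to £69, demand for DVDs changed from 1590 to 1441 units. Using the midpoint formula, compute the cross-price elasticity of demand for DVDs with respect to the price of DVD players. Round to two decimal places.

-0.22

ΔQ_x = 1441 − 1590 = -149; ΔP_y = 69 − 44 = 25.
Midpoints: P̄_y = 56.50, Q̄_x = 1515.5.
ε_xy = (ΔQ_x/ΔP_y)(P̄_y/Q̄_x) = (-149/25)(56.50/1515.5).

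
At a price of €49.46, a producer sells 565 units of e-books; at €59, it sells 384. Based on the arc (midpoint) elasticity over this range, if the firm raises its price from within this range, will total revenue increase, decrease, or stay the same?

Arc ε = (-181/9.54)(54.23/474.5) ≈ -2.168.
|ε| = 2.17 > 1, so demand is elastic. A price rise therefore reduces total revenue.

decrease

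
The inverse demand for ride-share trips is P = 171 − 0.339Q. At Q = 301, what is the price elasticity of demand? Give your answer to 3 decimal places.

-0.676

At Q = 301, P = 171 − 0.339(301) = 68.96.
dP/dQ = −0.339, so dQ/dP = 1/(−0.339) = -2.950.
ε = (dQ/dP)(P/Q) = (-2.950)(68.96/301).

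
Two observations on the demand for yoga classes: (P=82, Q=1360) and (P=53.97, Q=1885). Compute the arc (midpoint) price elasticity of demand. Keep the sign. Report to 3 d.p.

-0.785

ΔQ = 1885 − 1360 = 525; ΔP = 53.97 − 82 = -28.03.
Midpoints: P̄ = 67.98, Q̄ = 1622.5.
ε = (ΔQ/ΔP)(P̄/Q̄) = (525/-28.03)(67.98/1622.5).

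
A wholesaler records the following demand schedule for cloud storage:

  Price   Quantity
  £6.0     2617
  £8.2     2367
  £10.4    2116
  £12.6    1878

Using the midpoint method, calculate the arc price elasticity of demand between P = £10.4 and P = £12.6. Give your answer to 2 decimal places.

-0.62

At P = 10.4, Q = 2116; at P = 12.6, Q = 1878.
ΔQ = -238, ΔP = 2.2. Midpoints: P̄ = 11.50, Q̄ = 1997.0.
ε = (ΔQ/ΔP)(P̄/Q̄) = (-238/2.2)(11.50/1997.0).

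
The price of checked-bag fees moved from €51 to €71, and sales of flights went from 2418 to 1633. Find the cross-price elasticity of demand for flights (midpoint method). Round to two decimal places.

ΔQ_x = 1633 − 2418 = -785; ΔP_y = 71 − 51 = 20.
Midpoints: P̄_y = 61.00, Q̄_x = 2025.5.
ε_xy = (ΔQ_x/ΔP_y)(P̄_y/Q̄_x) = (-785/20)(61.00/2025.5).
ε_xy < 0, so the goods are complements.

-1.18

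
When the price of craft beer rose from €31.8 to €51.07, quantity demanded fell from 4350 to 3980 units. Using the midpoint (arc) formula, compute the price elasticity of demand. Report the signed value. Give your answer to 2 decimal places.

-0.19

ΔQ = 3980 − 4350 = -370; ΔP = 51.07 − 31.8 = 19.27.
Midpoints: P̄ = 41.44, Q̄ = 4165.0.
ε = (ΔQ/ΔP)(P̄/Q̄) = (-370/19.27)(41.44/4165.0).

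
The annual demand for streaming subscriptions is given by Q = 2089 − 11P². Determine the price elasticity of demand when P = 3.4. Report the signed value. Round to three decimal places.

At P = 3.4, Q = 1961.840.
dQ/dP = −22P = -74.800.
ε = (dQ/dP)(P/Q) = (-74.800)(3.4/1961.840).

-0.130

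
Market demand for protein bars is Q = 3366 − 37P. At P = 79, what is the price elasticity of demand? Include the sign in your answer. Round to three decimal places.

-6.598

At P = 79, Q = 443.
dQ/dP = −37.
ε = (dQ/dP)(P/Q) = (-37)(79/443).
|ε| > 1, so demand is elastic at this price.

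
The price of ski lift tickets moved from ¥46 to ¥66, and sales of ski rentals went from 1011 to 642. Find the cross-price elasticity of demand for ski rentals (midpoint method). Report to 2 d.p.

ΔQ_x = 642 − 1011 = -369; ΔP_y = 66 − 46 = 20.
Midpoints: P̄_y = 56.00, Q̄_x = 826.5.
ε_xy = (ΔQ_x/ΔP_y)(P̄_y/Q̄_x) = (-369/20)(56.00/826.5).

-1.25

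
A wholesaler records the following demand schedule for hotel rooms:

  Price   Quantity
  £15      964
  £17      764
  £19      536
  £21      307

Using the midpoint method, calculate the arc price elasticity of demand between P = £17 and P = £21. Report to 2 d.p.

At P = 17, Q = 764; at P = 21, Q = 307.
ΔQ = -457, ΔP = 4. Midpoints: P̄ = 19.00, Q̄ = 535.5.
ε = (ΔQ/ΔP)(P̄/Q̄) = (-457/4)(19.00/535.5).

-4.05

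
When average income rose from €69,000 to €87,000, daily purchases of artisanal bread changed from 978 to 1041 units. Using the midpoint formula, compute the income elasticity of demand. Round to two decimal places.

ΔQ = 63, ΔI = 18000. Midpoints: Ī = 78,000, Q̄ = 1009.5.
ε_I = (ΔQ/ΔI)(Ī/Q̄) = (63/18000)(78000/1009.5).
ε_I > 0, so the good is normal.

0.27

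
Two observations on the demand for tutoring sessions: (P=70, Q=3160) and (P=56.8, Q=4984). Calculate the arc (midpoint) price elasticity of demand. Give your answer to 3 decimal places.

-2.151

ΔQ = 4984 − 3160 = 1824; ΔP = 56.8 − 70 = -13.2.
Midpoints: P̄ = 63.40, Q̄ = 4072.0.
ε = (ΔQ/ΔP)(P̄/Q̄) = (1824/-13.2)(63.40/4072.0).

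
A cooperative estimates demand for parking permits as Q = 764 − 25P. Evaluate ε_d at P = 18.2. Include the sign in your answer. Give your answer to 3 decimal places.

-1.472

At P = 18.2, Q = 309.
dQ/dP = −25.
ε = (dQ/dP)(P/Q) = (-25)(18.2/309).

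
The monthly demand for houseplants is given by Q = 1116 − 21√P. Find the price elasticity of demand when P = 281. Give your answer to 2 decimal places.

At P = 281, Q = 763.976.
dQ/dP = −21/(2√P) = -0.626.
ε = (dQ/dP)(P/Q) = (-0.626)(281/763.976).

-0.23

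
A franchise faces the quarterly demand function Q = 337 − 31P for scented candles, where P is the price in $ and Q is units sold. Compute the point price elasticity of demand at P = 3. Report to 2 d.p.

-0.38

At P = 3, Q = 244.
dQ/dP = −31.
ε = (dQ/dP)(P/Q) = (-31)(3/244).
|ε| < 1, so demand is inelastic at this price.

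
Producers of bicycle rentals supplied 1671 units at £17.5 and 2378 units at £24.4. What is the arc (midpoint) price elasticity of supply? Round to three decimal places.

1.060

ΔQ = 2378 − 1671 = 707; ΔP = 24.4 − 17.5 = 6.9.
Midpoints: P̄ = 20.95, Q̄ = 2024.5.
ε_s = (ΔQ/ΔP)(P̄/Q̄) = (707/6.9)(20.95/2024.5).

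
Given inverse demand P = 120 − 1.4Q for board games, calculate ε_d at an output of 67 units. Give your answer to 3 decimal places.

-0.279

At Q = 67, P = 120 − 1.4(67) = 26.20.
dP/dQ = −1.4, so dQ/dP = 1/(−1.4) = -0.714.
ε = (dQ/dP)(P/Q) = (-0.714)(26.20/67).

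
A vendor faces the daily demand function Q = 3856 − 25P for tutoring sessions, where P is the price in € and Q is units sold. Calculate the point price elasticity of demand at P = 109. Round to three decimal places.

-2.409

At P = 109, Q = 1131.
dQ/dP = −25.
ε = (dQ/dP)(P/Q) = (-25)(109/1131).
|ε| > 1, so demand is elastic at this price.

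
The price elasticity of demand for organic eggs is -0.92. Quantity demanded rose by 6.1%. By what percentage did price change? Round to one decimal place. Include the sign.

%ΔP ≈ %ΔQ / ε = (6.1%)/(-0.92) = -6.63%.

-6.6%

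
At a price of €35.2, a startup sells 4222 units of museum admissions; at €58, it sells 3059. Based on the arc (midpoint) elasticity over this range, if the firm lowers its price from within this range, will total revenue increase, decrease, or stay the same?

decrease

Arc ε = (-1163/22.8)(46.60/3640.5) ≈ -0.653.
|ε| = 0.65 < 1, so demand is inelastic. A price cut therefore reduces total revenue.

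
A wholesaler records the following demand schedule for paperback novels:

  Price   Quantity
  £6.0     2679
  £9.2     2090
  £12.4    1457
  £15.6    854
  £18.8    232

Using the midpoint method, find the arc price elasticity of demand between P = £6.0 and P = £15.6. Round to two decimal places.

-1.16

At P = 6.0, Q = 2679; at P = 15.6, Q = 854.
ΔQ = -1825, ΔP = 9.6. Midpoints: P̄ = 10.80, Q̄ = 1766.5.
ε = (ΔQ/ΔP)(P̄/Q̄) = (-1825/9.6)(10.80/1766.5).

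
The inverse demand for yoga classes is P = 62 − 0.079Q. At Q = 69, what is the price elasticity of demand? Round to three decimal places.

At Q = 69, P = 62 − 0.079(69) = 56.55.
dP/dQ = −0.079, so dQ/dP = 1/(−0.079) = -12.658.
ε = (dQ/dP)(P/Q) = (-12.658)(56.55/69).

-10.374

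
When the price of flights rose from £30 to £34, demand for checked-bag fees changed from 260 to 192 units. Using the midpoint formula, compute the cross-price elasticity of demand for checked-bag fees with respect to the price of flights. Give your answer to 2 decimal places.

ΔQ_x = 192 − 260 = -68; ΔP_y = 34 − 30 = 4.
Midpoints: P̄_y = 32.00, Q̄_x = 226.0.
ε_xy = (ΔQ_x/ΔP_y)(P̄_y/Q̄_x) = (-68/4)(32.00/226.0).

-2.41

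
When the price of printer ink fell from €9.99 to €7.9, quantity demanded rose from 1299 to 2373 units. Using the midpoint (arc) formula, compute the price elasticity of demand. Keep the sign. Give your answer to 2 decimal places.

ΔQ = 2373 − 1299 = 1074; ΔP = 7.9 − 9.99 = -2.09.
Midpoints: P̄ = 8.95, Q̄ = 1836.0.
ε = (ΔQ/ΔP)(P̄/Q̄) = (1074/-2.09)(8.95/1836.0).

-2.50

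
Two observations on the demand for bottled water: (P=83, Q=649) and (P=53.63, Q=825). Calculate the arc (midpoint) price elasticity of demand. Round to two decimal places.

-0.56

ΔQ = 825 − 649 = 176; ΔP = 53.63 − 83 = -29.37.
Midpoints: P̄ = 68.31, Q̄ = 737.0.
ε = (ΔQ/ΔP)(P̄/Q̄) = (176/-29.37)(68.31/737.0).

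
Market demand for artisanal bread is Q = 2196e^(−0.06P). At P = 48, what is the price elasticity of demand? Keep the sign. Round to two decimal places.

-2.88

At P = 48, Q = 123.272.
dQ/dP = −0.06·2196e^(−0.06P) = −0.06Q = -7.396.
ε = (dQ/dP)(P/Q) = (-7.396)(48/123.272).
|ε| > 1, so demand is elastic at this price.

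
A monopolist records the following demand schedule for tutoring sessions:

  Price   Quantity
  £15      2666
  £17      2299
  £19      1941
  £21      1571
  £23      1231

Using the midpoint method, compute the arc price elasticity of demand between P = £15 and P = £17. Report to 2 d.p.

-1.18

At P = 15, Q = 2666; at P = 17, Q = 2299.
ΔQ = -367, ΔP = 2. Midpoints: P̄ = 16.00, Q̄ = 2482.5.
ε = (ΔQ/ΔP)(P̄/Q̄) = (-367/2)(16.00/2482.5).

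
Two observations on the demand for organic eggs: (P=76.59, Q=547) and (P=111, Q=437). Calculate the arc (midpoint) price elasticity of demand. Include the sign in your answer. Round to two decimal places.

-0.61

ΔQ = 437 − 547 = -110; ΔP = 111 − 76.59 = 34.41.
Midpoints: P̄ = 93.80, Q̄ = 492.0.
ε = (ΔQ/ΔP)(P̄/Q̄) = (-110/34.41)(93.80/492.0).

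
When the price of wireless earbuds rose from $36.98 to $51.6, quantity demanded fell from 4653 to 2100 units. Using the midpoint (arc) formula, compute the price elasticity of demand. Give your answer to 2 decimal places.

ΔQ = 2100 − 4653 = -2553; ΔP = 51.6 − 36.98 = 14.62.
Midpoints: P̄ = 44.29, Q̄ = 3376.5.
ε = (ΔQ/ΔP)(P̄/Q̄) = (-2553/14.62)(44.29/3376.5).

-2.29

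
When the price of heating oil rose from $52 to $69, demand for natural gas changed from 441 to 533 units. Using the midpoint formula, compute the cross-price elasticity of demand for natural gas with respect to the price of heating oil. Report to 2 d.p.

ΔQ_x = 533 − 441 = 92; ΔP_y = 69 − 52 = 17.
Midpoints: P̄_y = 60.50, Q̄_x = 487.0.
ε_xy = (ΔQ_x/ΔP_y)(P̄_y/Q̄_x) = (92/17)(60.50/487.0).

0.67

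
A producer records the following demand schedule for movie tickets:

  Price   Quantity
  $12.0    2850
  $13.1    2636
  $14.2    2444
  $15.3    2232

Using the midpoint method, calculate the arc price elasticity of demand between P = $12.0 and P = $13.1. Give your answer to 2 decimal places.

At P = 12.0, Q = 2850; at P = 13.1, Q = 2636.
ΔQ = -214, ΔP = 1.1. Midpoints: P̄ = 12.55, Q̄ = 2743.0.
ε = (ΔQ/ΔP)(P̄/Q̄) = (-214/1.1)(12.55/2743.0).

-0.89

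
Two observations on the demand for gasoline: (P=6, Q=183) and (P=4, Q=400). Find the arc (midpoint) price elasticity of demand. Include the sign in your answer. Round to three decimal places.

ΔQ = 400 − 183 = 217; ΔP = 4 − 6 = -2.
Midpoints: P̄ = 5.00, Q̄ = 291.5.
ε = (ΔQ/ΔP)(P̄/Q̄) = (217/-2)(5.00/291.5).

-1.861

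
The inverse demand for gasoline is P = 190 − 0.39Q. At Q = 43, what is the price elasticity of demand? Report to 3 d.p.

At Q = 43, P = 190 − 0.39(43) = 173.23.
dP/dQ = −0.39, so dQ/dP = 1/(−0.39) = -2.564.
ε = (dQ/dP)(P/Q) = (-2.564)(173.23/43).

-10.330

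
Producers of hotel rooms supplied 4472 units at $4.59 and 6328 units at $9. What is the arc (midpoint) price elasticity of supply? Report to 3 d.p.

ΔQ = 6328 − 4472 = 1856; ΔP = 9 − 4.59 = 4.41.
Midpoints: P̄ = 6.79, Q̄ = 5400.0.
ε_s = (ΔQ/ΔP)(P̄/Q̄) = (1856/4.41)(6.79/5400.0).

0.530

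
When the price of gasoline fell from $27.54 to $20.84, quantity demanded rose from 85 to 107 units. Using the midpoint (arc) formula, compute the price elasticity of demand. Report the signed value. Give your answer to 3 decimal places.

ΔQ = 107 − 85 = 22; ΔP = 20.84 − 27.54 = -6.7.
Midpoints: P̄ = 24.19, Q̄ = 96.0.
ε = (ΔQ/ΔP)(P̄/Q̄) = (22/-6.7)(24.19/96.0).

-0.827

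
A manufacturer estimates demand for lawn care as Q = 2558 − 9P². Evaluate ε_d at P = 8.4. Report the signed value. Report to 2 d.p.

-0.66

At P = 8.4, Q = 1922.960.
dQ/dP = −18P = -151.200.
ε = (dQ/dP)(P/Q) = (-151.200)(8.4/1922.960).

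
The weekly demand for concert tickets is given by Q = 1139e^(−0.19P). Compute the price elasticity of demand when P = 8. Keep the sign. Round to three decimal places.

-1.520

At P = 8, Q = 249.113.
dQ/dP = −0.19·1139e^(−0.19P) = −0.19Q = -47.331.
ε = (dQ/dP)(P/Q) = (-47.331)(8/249.113).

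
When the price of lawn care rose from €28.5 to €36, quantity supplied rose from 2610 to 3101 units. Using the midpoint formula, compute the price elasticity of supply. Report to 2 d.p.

ΔQ = 3101 − 2610 = 491; ΔP = 36 − 28.5 = 7.5.
Midpoints: P̄ = 32.25, Q̄ = 2855.5.
ε_s = (ΔQ/ΔP)(P̄/Q̄) = (491/7.5)(32.25/2855.5).

0.74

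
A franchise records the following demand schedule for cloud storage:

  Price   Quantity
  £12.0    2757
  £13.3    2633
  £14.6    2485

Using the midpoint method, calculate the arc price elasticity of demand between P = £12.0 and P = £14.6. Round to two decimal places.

-0.53

At P = 12.0, Q = 2757; at P = 14.6, Q = 2485.
ΔQ = -272, ΔP = 2.6. Midpoints: P̄ = 13.30, Q̄ = 2621.0.
ε = (ΔQ/ΔP)(P̄/Q̄) = (-272/2.6)(13.30/2621.0).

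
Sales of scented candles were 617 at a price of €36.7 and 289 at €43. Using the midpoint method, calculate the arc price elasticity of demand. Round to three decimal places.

-4.580

ΔQ = 289 − 617 = -328; ΔP = 43 − 36.7 = 6.3.
Midpoints: P̄ = 39.85, Q̄ = 453.0.
ε = (ΔQ/ΔP)(P̄/Q̄) = (-328/6.3)(39.85/453.0).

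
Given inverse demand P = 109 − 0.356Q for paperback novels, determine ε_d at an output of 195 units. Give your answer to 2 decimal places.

At Q = 195, P = 109 − 0.356(195) = 39.58.
dP/dQ = −0.356, so dQ/dP = 1/(−0.356) = -2.809.
ε = (dQ/dP)(P/Q) = (-2.809)(39.58/195).

-0.57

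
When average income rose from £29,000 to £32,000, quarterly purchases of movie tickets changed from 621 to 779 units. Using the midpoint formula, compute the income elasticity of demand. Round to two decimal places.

ΔQ = 158, ΔI = 3000. Midpoints: Ī = 30,500, Q̄ = 700.0.
ε_I = (ΔQ/ΔI)(Ī/Q̄) = (158/3000)(30500/700.0).

2.29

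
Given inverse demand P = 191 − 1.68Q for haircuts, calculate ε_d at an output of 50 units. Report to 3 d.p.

At Q = 50, P = 191 − 1.68(50) = 107.00.
dP/dQ = −1.68, so dQ/dP = 1/(−1.68) = -0.595.
ε = (dQ/dP)(P/Q) = (-0.595)(107.00/50).

-1.274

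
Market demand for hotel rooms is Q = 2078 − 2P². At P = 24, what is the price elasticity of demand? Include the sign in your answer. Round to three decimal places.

-2.488

At P = 24, Q = 926.
dQ/dP = −4P = -96.
ε = (dQ/dP)(P/Q) = (-96)(24/926).
|ε| > 1, so demand is elastic at this price.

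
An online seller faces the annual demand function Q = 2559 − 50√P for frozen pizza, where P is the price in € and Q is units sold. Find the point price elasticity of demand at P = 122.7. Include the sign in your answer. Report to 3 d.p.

At P = 122.7, Q = 2005.150.
dQ/dP = −50/(2√P) = -2.257.
ε = (dQ/dP)(P/Q) = (-2.257)(122.7/2005.150).

-0.138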